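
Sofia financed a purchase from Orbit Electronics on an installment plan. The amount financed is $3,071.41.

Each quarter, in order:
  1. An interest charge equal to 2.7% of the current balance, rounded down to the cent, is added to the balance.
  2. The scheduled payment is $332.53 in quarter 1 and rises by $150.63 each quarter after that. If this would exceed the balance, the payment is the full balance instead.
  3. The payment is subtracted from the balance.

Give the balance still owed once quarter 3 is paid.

Quarter 1: opening $3,071.41; interest $82.92 → $3,154.33; payment $332.53; balance $2,821.80
Quarter 2: opening $2,821.80; interest $76.18 → $2,897.98; payment $483.16; balance $2,414.82
Quarter 3: opening $2,414.82; interest $65.20 → $2,480.02; payment $633.79; balance $1,846.23

$1,846.23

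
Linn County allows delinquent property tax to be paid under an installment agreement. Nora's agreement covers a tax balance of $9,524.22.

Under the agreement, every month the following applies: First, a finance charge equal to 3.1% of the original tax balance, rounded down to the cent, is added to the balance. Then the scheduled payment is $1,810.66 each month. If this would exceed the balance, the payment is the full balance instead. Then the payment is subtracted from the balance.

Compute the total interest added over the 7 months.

$2,066.75

Month 1: opening $9,524.22; interest $295.25 → $9,819.47; payment $1,810.66; balance $8,008.81
Month 2: opening $8,008.81; interest $295.25 → $8,304.06; payment $1,810.66; balance $6,493.40
Month 3: opening $6,493.40; interest $295.25 → $6,788.65; payment $1,810.66; balance $4,977.99
Month 4: opening $4,977.99; interest $295.25 → $5,273.24; payment $1,810.66; balance $3,462.58
Month 5: opening $3,462.58; interest $295.25 → $3,757.83; payment $1,810.66; balance $1,947.17
Month 6: opening $1,947.17; interest $295.25 → $2,242.42; payment $1,810.66; balance $431.76
Month 7: opening $431.76; interest $295.25 → $727.01; payment $727.01; balance $0.00
Total interest: $295.25 + $295.25 + $295.25 + $295.25 + $295.25 + $295.25 + $295.25 = $2,066.75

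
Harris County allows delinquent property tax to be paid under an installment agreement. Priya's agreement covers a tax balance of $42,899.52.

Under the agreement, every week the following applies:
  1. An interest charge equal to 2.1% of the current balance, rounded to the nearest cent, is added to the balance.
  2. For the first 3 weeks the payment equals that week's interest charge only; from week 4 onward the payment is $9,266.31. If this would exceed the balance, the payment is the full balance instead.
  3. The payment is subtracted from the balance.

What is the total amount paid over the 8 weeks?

Week 1: $42,899.52 +$900.89 interest = $43,800.41; pay $900.89 → $42,899.52
Week 2: $42,899.52 +$900.89 interest = $43,800.41; pay $900.89 → $42,899.52
Week 3: $42,899.52 +$900.89 interest = $43,800.41; pay $900.89 → $42,899.52
Week 4: $42,899.52 +$900.89 interest = $43,800.41; pay $9,266.31 → $34,534.10
Week 5: $34,534.10 +$725.22 interest = $35,259.32; pay $9,266.31 → $25,993.01
Week 6: $25,993.01 +$545.85 interest = $26,538.86; pay $9,266.31 → $17,272.55
Week 7: $17,272.55 +$362.72 interest = $17,635.27; pay $9,266.31 → $8,368.96
Week 8: $8,368.96 +$175.75 interest = $8,544.71; pay $8,544.71 → $0.00
Total paid: $48,312.62

$48,312.62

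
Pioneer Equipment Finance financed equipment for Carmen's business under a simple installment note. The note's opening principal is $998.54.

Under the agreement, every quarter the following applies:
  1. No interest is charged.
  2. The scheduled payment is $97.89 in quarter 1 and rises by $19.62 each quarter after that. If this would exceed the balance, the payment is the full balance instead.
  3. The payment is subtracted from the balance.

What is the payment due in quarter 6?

$195.99

Quarter 1: opening $998.54; payment $97.89; balance $900.65
Quarter 2: opening $900.65; payment $117.51; balance $783.14
Quarter 3: opening $783.14; payment $137.13; balance $646.01
Quarter 4: opening $646.01; payment $156.75; balance $489.26
Quarter 5: opening $489.26; payment $176.37; balance $312.89
Quarter 6: opening $312.89; payment $195.99; balance $116.90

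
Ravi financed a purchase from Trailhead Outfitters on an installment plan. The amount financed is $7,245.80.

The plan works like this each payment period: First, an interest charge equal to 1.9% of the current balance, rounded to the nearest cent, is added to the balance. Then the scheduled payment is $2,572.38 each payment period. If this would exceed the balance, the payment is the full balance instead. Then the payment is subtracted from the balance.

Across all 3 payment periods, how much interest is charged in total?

$273.35

# | Opening | Interest | Payment | End bal
1 | $7,245.80 | $137.67 | $2,572.38 | $4,811.09
2 | $4,811.09 | $91.41 | $2,572.38 | $2,330.12
3 | $2,330.12 | $44.27 | $2,374.39 | $0.00
Total interest: $137.67 + $91.41 + $44.27 = $273.35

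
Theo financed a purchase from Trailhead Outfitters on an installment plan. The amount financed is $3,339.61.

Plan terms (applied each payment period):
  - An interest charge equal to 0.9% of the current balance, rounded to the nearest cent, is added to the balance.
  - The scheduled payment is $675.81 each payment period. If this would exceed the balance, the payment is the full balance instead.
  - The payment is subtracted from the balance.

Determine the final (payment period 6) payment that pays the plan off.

Payment period 1: opening $3,339.61; interest $30.06 → $3,369.67; payment $675.81; balance $2,693.86
Payment period 2: opening $2,693.86; interest $24.24 → $2,718.10; payment $675.81; balance $2,042.29
Payment period 3: opening $2,042.29; interest $18.38 → $2,060.67; payment $675.81; balance $1,384.86
Payment period 4: opening $1,384.86; interest $12.46 → $1,397.32; payment $675.81; balance $721.51
Payment period 5: opening $721.51; interest $6.49 → $728.00; payment $675.81; balance $52.19
Payment period 6: opening $52.19; interest $0.47 → $52.66; payment $52.66; balance $0.00

$52.66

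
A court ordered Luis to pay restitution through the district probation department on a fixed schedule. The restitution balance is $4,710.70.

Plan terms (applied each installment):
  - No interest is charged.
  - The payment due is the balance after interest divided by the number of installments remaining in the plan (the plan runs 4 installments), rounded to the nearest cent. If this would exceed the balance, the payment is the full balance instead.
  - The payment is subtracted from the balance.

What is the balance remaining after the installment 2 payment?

$2,355.35

Installment 1: opening $4,710.70; payment $1,177.68; balance $3,533.02
Installment 2: opening $3,533.02; payment $1,177.67; balance $2,355.35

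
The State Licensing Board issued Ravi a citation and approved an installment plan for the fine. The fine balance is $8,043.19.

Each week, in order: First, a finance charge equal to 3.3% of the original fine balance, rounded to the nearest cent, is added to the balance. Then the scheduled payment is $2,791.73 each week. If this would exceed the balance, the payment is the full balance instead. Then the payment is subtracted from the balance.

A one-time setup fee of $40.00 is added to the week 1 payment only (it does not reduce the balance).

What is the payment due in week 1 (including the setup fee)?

$2,831.73

Week 1: opening $8,043.19; interest $265.43 → $8,308.62; payment $2,791.73 (+ $40.00 fee); balance $5,516.89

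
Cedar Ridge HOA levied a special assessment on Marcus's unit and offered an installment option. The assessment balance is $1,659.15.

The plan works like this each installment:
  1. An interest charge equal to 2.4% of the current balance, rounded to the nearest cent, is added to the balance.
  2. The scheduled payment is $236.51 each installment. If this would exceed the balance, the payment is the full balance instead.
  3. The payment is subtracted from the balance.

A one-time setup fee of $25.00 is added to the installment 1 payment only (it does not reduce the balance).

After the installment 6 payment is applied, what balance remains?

$405.91

Installment 1: opening $1,659.15; interest $39.82 → $1,698.97; payment $236.51 (+ $25.00 fee); balance $1,462.46
Installment 2: opening $1,462.46; interest $35.10 → $1,497.56; payment $236.51; balance $1,261.05
Installment 3: opening $1,261.05; interest $30.27 → $1,291.32; payment $236.51; balance $1,054.81
Installment 4: opening $1,054.81; interest $25.32 → $1,080.13; payment $236.51; balance $843.62
Installment 5: opening $843.62; interest $20.25 → $863.87; payment $236.51; balance $627.36
Installment 6: opening $627.36; interest $15.06 → $642.42; payment $236.51; balance $405.91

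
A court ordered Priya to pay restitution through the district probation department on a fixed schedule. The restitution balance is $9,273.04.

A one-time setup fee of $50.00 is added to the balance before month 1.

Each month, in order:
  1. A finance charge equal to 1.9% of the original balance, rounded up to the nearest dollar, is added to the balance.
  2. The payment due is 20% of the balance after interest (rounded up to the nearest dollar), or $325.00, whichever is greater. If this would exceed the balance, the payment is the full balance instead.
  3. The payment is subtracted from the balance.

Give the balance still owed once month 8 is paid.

$2,151.04

Month 1: $9,323.04 +$177.00 interest = $9,500.04; pay $1,901.00 → $7,599.04
Month 2: $7,599.04 +$177.00 interest = $7,776.04; pay $1,556.00 → $6,220.04
Month 3: $6,220.04 +$177.00 interest = $6,397.04; pay $1,280.00 → $5,117.04
Month 4: $5,117.04 +$177.00 interest = $5,294.04; pay $1,059.00 → $4,235.04
Month 5: $4,235.04 +$177.00 interest = $4,412.04; pay $883.00 → $3,529.04
Month 6: $3,529.04 +$177.00 interest = $3,706.04; pay $742.00 → $2,964.04
Month 7: $2,964.04 +$177.00 interest = $3,141.04; pay $629.00 → $2,512.04
Month 8: $2,512.04 +$177.00 interest = $2,689.04; pay $538.00 → $2,151.04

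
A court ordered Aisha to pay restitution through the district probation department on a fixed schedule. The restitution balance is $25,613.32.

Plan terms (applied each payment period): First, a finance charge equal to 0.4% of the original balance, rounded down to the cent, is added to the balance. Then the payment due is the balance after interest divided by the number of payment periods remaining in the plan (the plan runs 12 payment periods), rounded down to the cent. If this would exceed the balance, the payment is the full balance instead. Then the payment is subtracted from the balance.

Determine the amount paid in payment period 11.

$2,349.92

Payment period 1: $25,613.32 +$102.45 interest = $25,715.77; pay $2,142.98 → $23,572.79
Payment period 2: $23,572.79 +$102.45 interest = $23,675.24; pay $2,152.29 → $21,522.95
Payment period 3: $21,522.95 +$102.45 interest = $21,625.40; pay $2,162.54 → $19,462.86
Payment period 4: $19,462.86 +$102.45 interest = $19,565.31; pay $2,173.92 → $17,391.39
Payment period 5: $17,391.39 +$102.45 interest = $17,493.84; pay $2,186.73 → $15,307.11
Payment period 6: $15,307.11 +$102.45 interest = $15,409.56; pay $2,201.36 → $13,208.20
Payment period 7: $13,208.20 +$102.45 interest = $13,310.65; pay $2,218.44 → $11,092.21
Payment period 8: $11,092.21 +$102.45 interest = $11,194.66; pay $2,238.93 → $8,955.73
Payment period 9: $8,955.73 +$102.45 interest = $9,058.18; pay $2,264.54 → $6,793.64
Payment period 10: $6,793.64 +$102.45 interest = $6,896.09; pay $2,298.69 → $4,597.40
Payment period 11: $4,597.40 +$102.45 interest = $4,699.85; pay $2,349.92 → $2,349.93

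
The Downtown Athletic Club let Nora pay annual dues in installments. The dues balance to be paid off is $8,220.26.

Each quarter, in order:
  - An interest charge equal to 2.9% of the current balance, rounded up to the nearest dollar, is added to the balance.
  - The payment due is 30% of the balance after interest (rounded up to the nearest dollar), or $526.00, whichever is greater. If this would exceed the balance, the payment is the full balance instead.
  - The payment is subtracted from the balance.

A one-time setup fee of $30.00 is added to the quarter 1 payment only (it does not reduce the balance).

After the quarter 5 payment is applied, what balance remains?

# | Opening | Interest | Payment | Fee | End bal
1 | $8,220.26 | $239.00 | $2,538.00 | $30.00 | $5,921.26
2 | $5,921.26 | $172.00 | $1,828.00 | — | $4,265.26
3 | $4,265.26 | $124.00 | $1,317.00 | — | $3,072.26
4 | $3,072.26 | $90.00 | $949.00 | — | $2,213.26
5 | $2,213.26 | $65.00 | $684.00 | — | $1,594.26

$1,594.26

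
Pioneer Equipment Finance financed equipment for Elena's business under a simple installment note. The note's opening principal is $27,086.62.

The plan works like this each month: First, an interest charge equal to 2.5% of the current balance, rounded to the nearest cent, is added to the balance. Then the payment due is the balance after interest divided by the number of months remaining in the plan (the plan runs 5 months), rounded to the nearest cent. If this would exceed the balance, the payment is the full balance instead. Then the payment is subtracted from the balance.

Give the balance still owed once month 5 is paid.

$0.00

# | Opening | Interest | Payment | End bal
1 | $27,086.62 | $677.17 | $5,552.76 | $22,211.03
2 | $22,211.03 | $555.28 | $5,691.58 | $17,074.73
3 | $17,074.73 | $426.87 | $5,833.87 | $11,667.73
4 | $11,667.73 | $291.69 | $5,979.71 | $5,979.71
5 | $5,979.71 | $149.49 | $6,129.20 | $0.00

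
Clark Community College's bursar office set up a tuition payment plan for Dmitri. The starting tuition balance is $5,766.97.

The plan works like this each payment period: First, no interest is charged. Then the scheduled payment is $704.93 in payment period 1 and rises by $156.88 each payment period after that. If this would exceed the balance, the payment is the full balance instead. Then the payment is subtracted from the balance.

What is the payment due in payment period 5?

$1,332.45

Payment period 1: opening $5,766.97; payment $704.93; balance $5,062.04
Payment period 2: opening $5,062.04; payment $861.81; balance $4,200.23
Payment period 3: opening $4,200.23; payment $1,018.69; balance $3,181.54
Payment period 4: opening $3,181.54; payment $1,175.57; balance $2,005.97
Payment period 5: opening $2,005.97; payment $1,332.45; balance $673.52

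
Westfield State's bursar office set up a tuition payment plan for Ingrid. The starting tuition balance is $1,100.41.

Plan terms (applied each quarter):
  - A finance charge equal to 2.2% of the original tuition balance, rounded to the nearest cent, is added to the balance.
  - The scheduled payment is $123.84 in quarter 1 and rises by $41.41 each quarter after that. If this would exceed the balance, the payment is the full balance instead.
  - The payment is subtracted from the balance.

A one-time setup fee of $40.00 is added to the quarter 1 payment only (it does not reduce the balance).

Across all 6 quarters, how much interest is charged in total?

$145.26

# | Opening | Interest | Payment | Fee | End bal
1 | $1,100.41 | $24.21 | $123.84 | $40.00 | $1,000.78
2 | $1,000.78 | $24.21 | $165.25 | — | $859.74
3 | $859.74 | $24.21 | $206.66 | — | $677.29
4 | $677.29 | $24.21 | $248.07 | — | $453.43
5 | $453.43 | $24.21 | $289.48 | — | $188.16
6 | $188.16 | $24.21 | $212.37 | — | $0.00
Total interest: $24.21 + $24.21 + $24.21 + $24.21 + $24.21 + $24.21 = $145.26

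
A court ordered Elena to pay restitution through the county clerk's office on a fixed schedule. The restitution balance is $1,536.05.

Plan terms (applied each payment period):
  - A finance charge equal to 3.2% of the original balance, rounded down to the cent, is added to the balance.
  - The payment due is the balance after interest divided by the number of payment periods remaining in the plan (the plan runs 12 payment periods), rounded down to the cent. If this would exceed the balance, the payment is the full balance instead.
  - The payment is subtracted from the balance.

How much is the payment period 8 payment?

# | Opening | Interest | Payment | End bal
1 | $1,536.05 | $49.15 | $132.10 | $1,453.10
2 | $1,453.10 | $49.15 | $136.56 | $1,365.69
3 | $1,365.69 | $49.15 | $141.48 | $1,273.36
4 | $1,273.36 | $49.15 | $146.94 | $1,175.57
5 | $1,175.57 | $49.15 | $153.09 | $1,071.63
6 | $1,071.63 | $49.15 | $160.11 | $960.67
7 | $960.67 | $49.15 | $168.30 | $841.52
8 | $841.52 | $49.15 | $178.13 | $712.54

$178.13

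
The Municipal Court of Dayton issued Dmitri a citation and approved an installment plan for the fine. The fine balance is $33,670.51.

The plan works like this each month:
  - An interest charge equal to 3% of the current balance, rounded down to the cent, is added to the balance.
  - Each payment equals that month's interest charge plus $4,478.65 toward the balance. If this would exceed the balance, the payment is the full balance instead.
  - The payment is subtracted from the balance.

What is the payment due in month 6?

$4,816.96

# | Opening | Interest | Payment | End bal
1 | $33,670.51 | $1,010.11 | $5,488.76 | $29,191.86
2 | $29,191.86 | $875.75 | $5,354.40 | $24,713.21
3 | $24,713.21 | $741.39 | $5,220.04 | $20,234.56
4 | $20,234.56 | $607.03 | $5,085.68 | $15,755.91
5 | $15,755.91 | $472.67 | $4,951.32 | $11,277.26
6 | $11,277.26 | $338.31 | $4,816.96 | $6,798.61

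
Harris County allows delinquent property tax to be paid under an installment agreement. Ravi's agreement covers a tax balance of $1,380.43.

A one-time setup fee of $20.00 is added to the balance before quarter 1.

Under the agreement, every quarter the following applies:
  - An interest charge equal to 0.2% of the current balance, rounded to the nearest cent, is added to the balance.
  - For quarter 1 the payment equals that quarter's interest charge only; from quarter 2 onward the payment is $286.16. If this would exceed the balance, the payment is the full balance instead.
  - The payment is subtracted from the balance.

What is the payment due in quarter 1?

# | Opening | Interest | Payment | End bal
1 | $1,400.43 | $2.80 | $2.80 | $1,400.43

$2.80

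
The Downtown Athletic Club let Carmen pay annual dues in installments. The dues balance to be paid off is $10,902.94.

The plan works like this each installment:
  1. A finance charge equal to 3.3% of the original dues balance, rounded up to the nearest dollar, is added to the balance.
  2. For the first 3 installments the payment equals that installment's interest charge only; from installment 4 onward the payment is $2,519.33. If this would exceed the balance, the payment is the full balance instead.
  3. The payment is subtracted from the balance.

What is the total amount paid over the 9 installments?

$14,142.94

# | Opening | Interest | Payment | End bal
1 | $10,902.94 | $360.00 | $360.00 | $10,902.94
2 | $10,902.94 | $360.00 | $360.00 | $10,902.94
3 | $10,902.94 | $360.00 | $360.00 | $10,902.94
4 | $10,902.94 | $360.00 | $2,519.33 | $8,743.61
5 | $8,743.61 | $360.00 | $2,519.33 | $6,584.28
6 | $6,584.28 | $360.00 | $2,519.33 | $4,424.95
7 | $4,424.95 | $360.00 | $2,519.33 | $2,265.62
8 | $2,265.62 | $360.00 | $2,519.33 | $106.29
9 | $106.29 | $360.00 | $466.29 | $0.00
Total paid: $14,142.94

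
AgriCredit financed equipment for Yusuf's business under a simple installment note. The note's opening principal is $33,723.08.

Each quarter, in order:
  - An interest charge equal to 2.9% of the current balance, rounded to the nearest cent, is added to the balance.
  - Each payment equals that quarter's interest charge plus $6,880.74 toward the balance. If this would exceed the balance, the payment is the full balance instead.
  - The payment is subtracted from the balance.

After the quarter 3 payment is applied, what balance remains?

Quarter 1: $33,723.08 +$977.97 interest = $34,701.05; pay $7,858.71 → $26,842.34
Quarter 2: $26,842.34 +$778.43 interest = $27,620.77; pay $7,659.17 → $19,961.60
Quarter 3: $19,961.60 +$578.89 interest = $20,540.49; pay $7,459.63 → $13,080.86

$13,080.86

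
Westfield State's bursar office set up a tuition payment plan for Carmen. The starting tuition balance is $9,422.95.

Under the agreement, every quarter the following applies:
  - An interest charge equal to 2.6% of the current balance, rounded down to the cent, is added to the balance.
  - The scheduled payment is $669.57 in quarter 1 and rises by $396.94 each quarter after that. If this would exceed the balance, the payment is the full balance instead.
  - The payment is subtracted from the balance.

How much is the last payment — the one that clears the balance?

$553.49

Quarter 1: opening $9,422.95; interest $244.99 → $9,667.94; payment $669.57; balance $8,998.37
Quarter 2: opening $8,998.37; interest $233.95 → $9,232.32; payment $1,066.51; balance $8,165.81
Quarter 3: opening $8,165.81; interest $212.31 → $8,378.12; payment $1,463.45; balance $6,914.67
Quarter 4: opening $6,914.67; interest $179.78 → $7,094.45; payment $1,860.39; balance $5,234.06
Quarter 5: opening $5,234.06; interest $136.08 → $5,370.14; payment $2,257.33; balance $3,112.81
Quarter 6: opening $3,112.81; interest $80.93 → $3,193.74; payment $2,654.27; balance $539.47
Quarter 7: opening $539.47; interest $14.02 → $553.49; payment $553.49; balance $0.00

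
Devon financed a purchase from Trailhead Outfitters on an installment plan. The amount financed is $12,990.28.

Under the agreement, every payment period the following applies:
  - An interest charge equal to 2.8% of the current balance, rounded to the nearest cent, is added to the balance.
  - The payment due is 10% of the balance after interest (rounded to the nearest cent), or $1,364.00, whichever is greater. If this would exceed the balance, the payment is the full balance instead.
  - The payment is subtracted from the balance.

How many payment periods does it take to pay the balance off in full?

Payment period 1: $12,990.28 +$363.73 interest = $13,354.01; pay $1,364.00 → $11,990.01
Payment period 2: $11,990.01 +$335.72 interest = $12,325.73; pay $1,364.00 → $10,961.73
Payment period 3: $10,961.73 +$306.93 interest = $11,268.66; pay $1,364.00 → $9,904.66
Payment period 4: $9,904.66 +$277.33 interest = $10,181.99; pay $1,364.00 → $8,817.99
Payment period 5: $8,817.99 +$246.90 interest = $9,064.89; pay $1,364.00 → $7,700.89
Payment period 6: $7,700.89 +$215.62 interest = $7,916.51; pay $1,364.00 → $6,552.51
Payment period 7: $6,552.51 +$183.47 interest = $6,735.98; pay $1,364.00 → $5,371.98
Payment period 8: $5,371.98 +$150.42 interest = $5,522.40; pay $1,364.00 → $4,158.40
Payment period 9: $4,158.40 +$116.44 interest = $4,274.84; pay $1,364.00 → $2,910.84
Payment period 10: $2,910.84 +$81.50 interest = $2,992.34; pay $1,364.00 → $1,628.34
Payment period 11: $1,628.34 +$45.59 interest = $1,673.93; pay $1,364.00 → $309.93
Payment period 12: $309.93 +$8.68 interest = $318.61; pay $318.61 → $0.00
Balance reaches $0.00 in payment period 12.

12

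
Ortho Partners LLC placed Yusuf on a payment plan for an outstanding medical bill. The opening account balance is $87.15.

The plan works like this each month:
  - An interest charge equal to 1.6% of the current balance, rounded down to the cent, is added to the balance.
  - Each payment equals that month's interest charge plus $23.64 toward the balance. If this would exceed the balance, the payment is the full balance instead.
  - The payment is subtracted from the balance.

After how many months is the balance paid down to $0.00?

Month 1: opening $87.15; interest $1.39 → $88.54; payment $25.03; balance $63.51
Month 2: opening $63.51; interest $1.01 → $64.52; payment $24.65; balance $39.87
Month 3: opening $39.87; interest $0.63 → $40.50; payment $24.27; balance $16.23
Month 4: opening $16.23; interest $0.25 → $16.48; payment $16.48; balance $0.00
Balance reaches $0.00 in month 4.

4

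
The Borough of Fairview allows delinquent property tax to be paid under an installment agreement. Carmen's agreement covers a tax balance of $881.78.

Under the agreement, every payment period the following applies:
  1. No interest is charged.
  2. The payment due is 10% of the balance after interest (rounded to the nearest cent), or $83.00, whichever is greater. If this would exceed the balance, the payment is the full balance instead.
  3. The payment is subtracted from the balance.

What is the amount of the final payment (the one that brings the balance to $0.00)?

Payment period 1: $881.78 − $88.18 → $793.60
Payment period 2: $793.60 − $83.00 → $710.60
Payment period 3: $710.60 − $83.00 → $627.60
Payment period 4: $627.60 − $83.00 → $544.60
Payment period 5: $544.60 − $83.00 → $461.60
Payment period 6: $461.60 − $83.00 → $378.60
Payment period 7: $378.60 − $83.00 → $295.60
Payment period 8: $295.60 − $83.00 → $212.60
Payment period 9: $212.60 − $83.00 → $129.60
Payment period 10: $129.60 − $83.00 → $46.60
Payment period 11: $46.60 − $46.60 → $0.00

$46.60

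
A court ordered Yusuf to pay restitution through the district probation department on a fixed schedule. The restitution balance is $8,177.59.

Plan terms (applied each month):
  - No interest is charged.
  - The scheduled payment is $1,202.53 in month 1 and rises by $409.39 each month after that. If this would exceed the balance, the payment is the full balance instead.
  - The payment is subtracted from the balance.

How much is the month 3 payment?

# | Opening | Payment | End bal
1 | $8,177.59 | $1,202.53 | $6,975.06
2 | $6,975.06 | $1,611.92 | $5,363.14
3 | $5,363.14 | $2,021.31 | $3,341.83

$2,021.31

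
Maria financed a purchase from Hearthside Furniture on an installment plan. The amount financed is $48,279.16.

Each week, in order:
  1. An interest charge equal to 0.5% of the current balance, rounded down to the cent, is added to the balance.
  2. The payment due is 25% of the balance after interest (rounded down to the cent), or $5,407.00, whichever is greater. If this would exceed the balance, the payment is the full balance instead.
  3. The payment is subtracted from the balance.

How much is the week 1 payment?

$12,130.13

Week 1: opening $48,279.16; interest $241.39 → $48,520.55; payment $12,130.13; balance $36,390.42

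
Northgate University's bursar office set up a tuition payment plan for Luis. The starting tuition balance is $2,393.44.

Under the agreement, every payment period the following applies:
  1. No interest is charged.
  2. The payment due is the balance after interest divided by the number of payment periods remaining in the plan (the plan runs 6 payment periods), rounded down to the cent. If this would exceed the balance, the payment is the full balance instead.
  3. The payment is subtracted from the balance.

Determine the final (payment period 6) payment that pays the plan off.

Payment period 1: opening $2,393.44; payment $398.90; balance $1,994.54
Payment period 2: opening $1,994.54; payment $398.90; balance $1,595.64
Payment period 3: opening $1,595.64; payment $398.91; balance $1,196.73
Payment period 4: opening $1,196.73; payment $398.91; balance $797.82
Payment period 5: opening $797.82; payment $398.91; balance $398.91
Payment period 6: opening $398.91; payment $398.91; balance $0.00

$398.91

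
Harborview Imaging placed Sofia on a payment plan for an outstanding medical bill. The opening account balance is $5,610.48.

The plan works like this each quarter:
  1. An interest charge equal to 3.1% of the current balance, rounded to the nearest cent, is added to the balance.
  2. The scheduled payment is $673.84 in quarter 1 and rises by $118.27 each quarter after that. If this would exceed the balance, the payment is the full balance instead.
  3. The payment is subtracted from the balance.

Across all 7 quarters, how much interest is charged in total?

$742.30

Quarter 1: $5,610.48 +$173.92 interest = $5,784.40; pay $673.84 → $5,110.56
Quarter 2: $5,110.56 +$158.43 interest = $5,268.99; pay $792.11 → $4,476.88
Quarter 3: $4,476.88 +$138.78 interest = $4,615.66; pay $910.38 → $3,705.28
Quarter 4: $3,705.28 +$114.86 interest = $3,820.14; pay $1,028.65 → $2,791.49
Quarter 5: $2,791.49 +$86.54 interest = $2,878.03; pay $1,146.92 → $1,731.11
Quarter 6: $1,731.11 +$53.66 interest = $1,784.77; pay $1,265.19 → $519.58
Quarter 7: $519.58 +$16.11 interest = $535.69; pay $535.69 → $0.00
Total interest: $173.92 + $158.43 + $138.78 + $114.86 + $86.54 + $53.66 + $16.11 = $742.30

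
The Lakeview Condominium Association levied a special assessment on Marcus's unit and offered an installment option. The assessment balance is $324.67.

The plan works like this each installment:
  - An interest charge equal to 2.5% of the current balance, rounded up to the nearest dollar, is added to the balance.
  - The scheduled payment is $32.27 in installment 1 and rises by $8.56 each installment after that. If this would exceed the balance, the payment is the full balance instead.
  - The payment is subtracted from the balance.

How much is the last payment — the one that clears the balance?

$42.65

# | Opening | Interest | Payment | End bal
1 | $324.67 | $9.00 | $32.27 | $301.40
2 | $301.40 | $8.00 | $40.83 | $268.57
3 | $268.57 | $7.00 | $49.39 | $226.18
4 | $226.18 | $6.00 | $57.95 | $174.23
5 | $174.23 | $5.00 | $66.51 | $112.72
6 | $112.72 | $3.00 | $75.07 | $40.65
7 | $40.65 | $2.00 | $42.65 | $0.00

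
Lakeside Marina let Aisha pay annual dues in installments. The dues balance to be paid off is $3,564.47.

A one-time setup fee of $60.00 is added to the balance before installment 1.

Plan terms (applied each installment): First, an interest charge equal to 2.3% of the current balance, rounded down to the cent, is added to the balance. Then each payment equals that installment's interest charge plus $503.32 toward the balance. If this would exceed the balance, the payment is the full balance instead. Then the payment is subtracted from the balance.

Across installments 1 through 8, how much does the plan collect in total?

$3,967.20

# | Opening | Interest | Payment | End bal
1 | $3,624.47 | $83.36 | $586.68 | $3,121.15
2 | $3,121.15 | $71.78 | $575.10 | $2,617.83
3 | $2,617.83 | $60.21 | $563.53 | $2,114.51
4 | $2,114.51 | $48.63 | $551.95 | $1,611.19
5 | $1,611.19 | $37.05 | $540.37 | $1,107.87
6 | $1,107.87 | $25.48 | $528.80 | $604.55
7 | $604.55 | $13.90 | $517.22 | $101.23
8 | $101.23 | $2.32 | $103.55 | $0.00
Total paid: $3,967.20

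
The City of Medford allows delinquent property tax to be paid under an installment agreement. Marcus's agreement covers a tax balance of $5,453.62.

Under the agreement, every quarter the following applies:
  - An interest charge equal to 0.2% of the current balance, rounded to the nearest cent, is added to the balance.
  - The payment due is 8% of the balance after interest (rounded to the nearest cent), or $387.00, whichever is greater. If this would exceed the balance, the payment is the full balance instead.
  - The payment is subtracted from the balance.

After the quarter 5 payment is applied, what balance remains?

$3,498.97

Quarter 1: $5,453.62 +$10.91 interest = $5,464.53; pay $437.16 → $5,027.37
Quarter 2: $5,027.37 +$10.05 interest = $5,037.42; pay $402.99 → $4,634.43
Quarter 3: $4,634.43 +$9.27 interest = $4,643.70; pay $387.00 → $4,256.70
Quarter 4: $4,256.70 +$8.51 interest = $4,265.21; pay $387.00 → $3,878.21
Quarter 5: $3,878.21 +$7.76 interest = $3,885.97; pay $387.00 → $3,498.97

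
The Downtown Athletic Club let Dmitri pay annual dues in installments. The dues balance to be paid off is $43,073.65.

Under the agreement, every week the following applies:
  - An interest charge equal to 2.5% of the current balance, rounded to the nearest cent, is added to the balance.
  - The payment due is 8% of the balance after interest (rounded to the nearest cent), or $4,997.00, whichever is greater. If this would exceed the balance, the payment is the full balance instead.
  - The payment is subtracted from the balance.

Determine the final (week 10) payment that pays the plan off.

$4,151.62

Week 1: opening $43,073.65; interest $1,076.84 → $44,150.49; payment $4,997.00; balance $39,153.49
Week 2: opening $39,153.49; interest $978.84 → $40,132.33; payment $4,997.00; balance $35,135.33
Week 3: opening $35,135.33; interest $878.38 → $36,013.71; payment $4,997.00; balance $31,016.71
Week 4: opening $31,016.71; interest $775.42 → $31,792.13; payment $4,997.00; balance $26,795.13
Week 5: opening $26,795.13; interest $669.88 → $27,465.01; payment $4,997.00; balance $22,468.01
Week 6: opening $22,468.01; interest $561.70 → $23,029.71; payment $4,997.00; balance $18,032.71
Week 7: opening $18,032.71; interest $450.82 → $18,483.53; payment $4,997.00; balance $13,486.53
Week 8: opening $13,486.53; interest $337.16 → $13,823.69; payment $4,997.00; balance $8,826.69
Week 9: opening $8,826.69; interest $220.67 → $9,047.36; payment $4,997.00; balance $4,050.36
Week 10: opening $4,050.36; interest $101.26 → $4,151.62; payment $4,151.62; balance $0.00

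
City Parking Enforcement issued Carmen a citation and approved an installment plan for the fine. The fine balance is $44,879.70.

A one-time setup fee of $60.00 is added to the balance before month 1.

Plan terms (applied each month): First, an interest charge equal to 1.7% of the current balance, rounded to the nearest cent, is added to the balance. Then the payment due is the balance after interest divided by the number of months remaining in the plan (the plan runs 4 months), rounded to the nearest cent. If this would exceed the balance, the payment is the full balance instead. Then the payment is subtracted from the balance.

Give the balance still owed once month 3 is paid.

$11,817.70

# | Opening | Interest | Payment | End bal
1 | $44,939.70 | $763.97 | $11,425.92 | $34,277.75
2 | $34,277.75 | $582.72 | $11,620.16 | $23,240.31
3 | $23,240.31 | $395.09 | $11,817.70 | $11,817.70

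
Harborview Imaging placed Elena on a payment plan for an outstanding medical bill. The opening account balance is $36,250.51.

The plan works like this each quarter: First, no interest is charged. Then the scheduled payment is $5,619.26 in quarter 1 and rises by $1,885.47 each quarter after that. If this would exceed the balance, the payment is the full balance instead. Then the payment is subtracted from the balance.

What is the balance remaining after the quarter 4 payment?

$2,460.65

Quarter 1: $36,250.51 − $5,619.26 → $30,631.25
Quarter 2: $30,631.25 − $7,504.73 → $23,126.52
Quarter 3: $23,126.52 − $9,390.20 → $13,736.32
Quarter 4: $13,736.32 − $11,275.67 → $2,460.65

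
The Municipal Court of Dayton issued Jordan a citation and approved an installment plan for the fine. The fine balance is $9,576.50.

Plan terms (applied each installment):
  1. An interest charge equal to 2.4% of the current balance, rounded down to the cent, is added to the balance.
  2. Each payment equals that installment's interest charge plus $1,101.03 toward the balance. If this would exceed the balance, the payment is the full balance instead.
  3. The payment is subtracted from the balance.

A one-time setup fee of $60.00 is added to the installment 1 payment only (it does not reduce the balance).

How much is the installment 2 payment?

Installment 1: opening $9,576.50; interest $229.83 → $9,806.33; payment $1,330.86 (+ $60.00 fee); balance $8,475.47
Installment 2: opening $8,475.47; interest $203.41 → $8,678.88; payment $1,304.44; balance $7,374.44

$1,304.44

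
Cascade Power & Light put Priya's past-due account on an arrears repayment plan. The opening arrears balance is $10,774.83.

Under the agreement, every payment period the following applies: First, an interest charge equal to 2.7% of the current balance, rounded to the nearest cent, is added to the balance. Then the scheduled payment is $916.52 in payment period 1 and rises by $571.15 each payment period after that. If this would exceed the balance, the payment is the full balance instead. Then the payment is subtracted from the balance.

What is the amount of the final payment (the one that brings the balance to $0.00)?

$1,648.85

# | Opening | Interest | Payment | End bal
1 | $10,774.83 | $290.92 | $916.52 | $10,149.23
2 | $10,149.23 | $274.03 | $1,487.67 | $8,935.59
3 | $8,935.59 | $241.26 | $2,058.82 | $7,118.03
4 | $7,118.03 | $192.19 | $2,629.97 | $4,680.25
5 | $4,680.25 | $126.37 | $3,201.12 | $1,605.50
6 | $1,605.50 | $43.35 | $1,648.85 | $0.00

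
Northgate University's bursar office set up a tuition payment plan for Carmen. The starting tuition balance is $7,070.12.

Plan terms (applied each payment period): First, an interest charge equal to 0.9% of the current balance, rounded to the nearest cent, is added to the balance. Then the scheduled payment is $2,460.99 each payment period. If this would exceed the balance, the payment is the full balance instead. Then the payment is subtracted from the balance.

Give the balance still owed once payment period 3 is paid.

Payment period 1: $7,070.12 +$63.63 interest = $7,133.75; pay $2,460.99 → $4,672.76
Payment period 2: $4,672.76 +$42.05 interest = $4,714.81; pay $2,460.99 → $2,253.82
Payment period 3: $2,253.82 +$20.28 interest = $2,274.10; pay $2,274.10 → $0.00

$0.00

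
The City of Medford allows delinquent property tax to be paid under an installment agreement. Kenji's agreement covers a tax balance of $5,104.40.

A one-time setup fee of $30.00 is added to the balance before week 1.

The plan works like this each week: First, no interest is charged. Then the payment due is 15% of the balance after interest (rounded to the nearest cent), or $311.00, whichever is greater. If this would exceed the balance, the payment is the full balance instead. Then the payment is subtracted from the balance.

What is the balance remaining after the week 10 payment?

Week 1: opening $5,134.40; payment $770.16; balance $4,364.24
Week 2: opening $4,364.24; payment $654.64; balance $3,709.60
Week 3: opening $3,709.60; payment $556.44; balance $3,153.16
Week 4: opening $3,153.16; payment $472.97; balance $2,680.19
Week 5: opening $2,680.19; payment $402.03; balance $2,278.16
Week 6: opening $2,278.16; payment $341.72; balance $1,936.44
Week 7: opening $1,936.44; payment $311.00; balance $1,625.44
Week 8: opening $1,625.44; payment $311.00; balance $1,314.44
Week 9: opening $1,314.44; payment $311.00; balance $1,003.44
Week 10: opening $1,003.44; payment $311.00; balance $692.44

$692.44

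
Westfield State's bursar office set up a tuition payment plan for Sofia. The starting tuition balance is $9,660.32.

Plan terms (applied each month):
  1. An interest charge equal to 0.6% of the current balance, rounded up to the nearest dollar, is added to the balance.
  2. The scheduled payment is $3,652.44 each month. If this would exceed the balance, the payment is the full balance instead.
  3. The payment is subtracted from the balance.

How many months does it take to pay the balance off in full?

# | Opening | Interest | Payment | End bal
1 | $9,660.32 | $58.00 | $3,652.44 | $6,065.88
2 | $6,065.88 | $37.00 | $3,652.44 | $2,450.44
3 | $2,450.44 | $15.00 | $2,465.44 | $0.00
Balance reaches $0.00 in month 3.

3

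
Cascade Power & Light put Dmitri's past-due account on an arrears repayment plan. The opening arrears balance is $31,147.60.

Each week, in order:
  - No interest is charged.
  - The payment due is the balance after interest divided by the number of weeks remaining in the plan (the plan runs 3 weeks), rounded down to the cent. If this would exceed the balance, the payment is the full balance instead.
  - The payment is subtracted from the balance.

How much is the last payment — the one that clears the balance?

$10,382.54

Week 1: $31,147.60 − $10,382.53 → $20,765.07
Week 2: $20,765.07 − $10,382.53 → $10,382.54
Week 3: $10,382.54 − $10,382.54 → $0.00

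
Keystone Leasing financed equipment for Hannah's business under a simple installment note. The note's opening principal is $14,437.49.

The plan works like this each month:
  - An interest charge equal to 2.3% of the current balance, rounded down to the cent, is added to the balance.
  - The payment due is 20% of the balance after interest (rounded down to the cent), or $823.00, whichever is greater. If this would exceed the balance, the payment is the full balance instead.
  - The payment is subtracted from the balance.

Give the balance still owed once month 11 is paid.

$480.91

Month 1: opening $14,437.49; interest $332.06 → $14,769.55; payment $2,953.91; balance $11,815.64
Month 2: opening $11,815.64; interest $271.75 → $12,087.39; payment $2,417.47; balance $9,669.92
Month 3: opening $9,669.92; interest $222.40 → $9,892.32; payment $1,978.46; balance $7,913.86
Month 4: opening $7,913.86; interest $182.01 → $8,095.87; payment $1,619.17; balance $6,476.70
Month 5: opening $6,476.70; interest $148.96 → $6,625.66; payment $1,325.13; balance $5,300.53
Month 6: opening $5,300.53; interest $121.91 → $5,422.44; payment $1,084.48; balance $4,337.96
Month 7: opening $4,337.96; interest $99.77 → $4,437.73; payment $887.54; balance $3,550.19
Month 8: opening $3,550.19; interest $81.65 → $3,631.84; payment $823.00; balance $2,808.84
Month 9: opening $2,808.84; interest $64.60 → $2,873.44; payment $823.00; balance $2,050.44
Month 10: opening $2,050.44; interest $47.16 → $2,097.60; payment $823.00; balance $1,274.60
Month 11: opening $1,274.60; interest $29.31 → $1,303.91; payment $823.00; balance $480.91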